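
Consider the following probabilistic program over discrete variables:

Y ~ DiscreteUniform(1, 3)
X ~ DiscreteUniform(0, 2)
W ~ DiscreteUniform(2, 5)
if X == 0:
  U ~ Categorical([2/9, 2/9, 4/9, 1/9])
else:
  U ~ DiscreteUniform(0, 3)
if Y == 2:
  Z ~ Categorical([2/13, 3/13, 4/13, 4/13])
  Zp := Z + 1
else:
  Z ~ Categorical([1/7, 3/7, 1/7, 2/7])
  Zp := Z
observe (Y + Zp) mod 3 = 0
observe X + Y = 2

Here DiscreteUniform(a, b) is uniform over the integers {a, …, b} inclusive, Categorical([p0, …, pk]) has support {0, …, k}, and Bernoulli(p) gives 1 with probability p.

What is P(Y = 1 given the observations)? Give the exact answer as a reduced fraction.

Enumerate traces; 48 have nonzero weight after conditioning:
  (Y=1, X=1, W=2, U=0, Z=2) weight 1/1008
  (Y=1, X=1, W=2, U=1, Z=2) weight 1/1008
  (Y=1, X=1, W=2, U=2, Z=2) weight 1/1008
  (Y=1, X=1, W=2, U=3, Z=2) weight 1/1008
  (Y=1, X=1, W=3, U=0, Z=2) weight 1/1008
  (Y=1, X=1, W=3, U=1, Z=2) weight 1/1008
  (Y=1, X=1, W=3, U=2, Z=2) weight 1/1008
  (Y=1, X=1, W=3, U=3, Z=2) weight 1/1008
  (Y=2, X=0, W=2, U=0, Z=0) weight 1/1053
  … 39 more
Group by Y:
  weight(Y=1) = 1/63
  weight(Y=2) = 2/39
Total weight = 1/63 + 2/39 = 55/819
P(Y=1 | obs) = 1/63 / 55/819 = 13/55
P(Y=2 | obs) = 2/39 / 55/819 = 42/55

P(Y = 1 | obs) = 13/55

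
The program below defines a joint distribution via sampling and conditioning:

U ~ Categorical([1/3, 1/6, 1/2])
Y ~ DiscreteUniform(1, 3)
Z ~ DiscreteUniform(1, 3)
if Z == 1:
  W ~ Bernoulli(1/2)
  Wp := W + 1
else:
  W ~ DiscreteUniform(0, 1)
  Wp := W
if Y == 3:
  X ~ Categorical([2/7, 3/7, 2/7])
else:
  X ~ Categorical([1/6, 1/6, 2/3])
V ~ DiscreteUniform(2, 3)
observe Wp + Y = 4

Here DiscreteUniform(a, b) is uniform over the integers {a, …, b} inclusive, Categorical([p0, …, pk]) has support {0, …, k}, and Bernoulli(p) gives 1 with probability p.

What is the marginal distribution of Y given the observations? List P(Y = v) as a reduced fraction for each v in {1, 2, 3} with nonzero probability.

Enumerate traces; 72 have nonzero weight after conditioning:
  (U=0, Y=2, Z=1, W=1, X=0, V=2) weight 1/648
  (U=0, Y=2, Z=1, W=1, X=0, V=3) weight 1/648
  (U=0, Y=2, Z=1, W=1, X=1, V=2) weight 1/648
  (U=0, Y=2, Z=1, W=1, X=1, V=3) weight 1/648
  (U=0, Y=2, Z=1, W=1, X=2, V=2) weight 1/162
  (U=0, Y=2, Z=1, W=1, X=2, V=3) weight 1/162
  (U=0, Y=3, Z=1, W=0, X=0, V=2) weight 1/378
  (U=0, Y=3, Z=1, W=0, X=0, V=3) weight 1/378
  … 64 more
Group by Y:
  weight(Y=2) = 1/18
  weight(Y=3) = 1/6
Total weight = 1/18 + 1/6 = 2/9
P(Y=2 | obs) = 1/18 / 2/9 = 1/4
P(Y=3 | obs) = 1/6 / 2/9 = 3/4

P(Y=2) = 1/4, P(Y=3) = 3/4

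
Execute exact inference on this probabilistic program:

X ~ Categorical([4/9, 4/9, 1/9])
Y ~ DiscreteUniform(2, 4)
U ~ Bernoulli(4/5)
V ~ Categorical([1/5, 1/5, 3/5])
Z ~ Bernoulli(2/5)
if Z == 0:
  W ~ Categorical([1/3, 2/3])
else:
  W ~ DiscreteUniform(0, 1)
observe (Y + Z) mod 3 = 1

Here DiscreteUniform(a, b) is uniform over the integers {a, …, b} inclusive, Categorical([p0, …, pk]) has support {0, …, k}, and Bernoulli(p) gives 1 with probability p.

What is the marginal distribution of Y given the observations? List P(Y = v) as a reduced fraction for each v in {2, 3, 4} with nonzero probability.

Enumerate traces; 72 have nonzero weight after conditioning:
  (X=0, Y=3, U=0, V=0, Z=1, W=0) weight 4/3375
  (X=0, Y=3, U=0, V=0, Z=1, W=1) weight 4/3375
  (X=0, Y=3, U=0, V=1, Z=1, W=0) weight 4/3375
  (X=0, Y=3, U=0, V=1, Z=1, W=1) weight 4/3375
  (X=0, Y=3, U=0, V=2, Z=1, W=0) weight 4/1125
  (X=0, Y=3, U=0, V=2, Z=1, W=1) weight 4/1125
  (X=0, Y=3, U=1, V=0, Z=1, W=0) weight 16/3375
  (X=0, Y=3, U=1, V=0, Z=1, W=1) weight 16/3375
  (X=0, Y=4, U=0, V=0, Z=0, W=0) weight 4/3375
  … 63 more
Group by Y:
  weight(Y=3) = 2/15
  weight(Y=4) = 1/5
Total weight = 2/15 + 1/5 = 1/3
P(Y=3 | obs) = 2/15 / 1/3 = 2/5
P(Y=4 | obs) = 1/5 / 1/3 = 3/5

P(Y=3) = 2/5, P(Y=4) = 3/5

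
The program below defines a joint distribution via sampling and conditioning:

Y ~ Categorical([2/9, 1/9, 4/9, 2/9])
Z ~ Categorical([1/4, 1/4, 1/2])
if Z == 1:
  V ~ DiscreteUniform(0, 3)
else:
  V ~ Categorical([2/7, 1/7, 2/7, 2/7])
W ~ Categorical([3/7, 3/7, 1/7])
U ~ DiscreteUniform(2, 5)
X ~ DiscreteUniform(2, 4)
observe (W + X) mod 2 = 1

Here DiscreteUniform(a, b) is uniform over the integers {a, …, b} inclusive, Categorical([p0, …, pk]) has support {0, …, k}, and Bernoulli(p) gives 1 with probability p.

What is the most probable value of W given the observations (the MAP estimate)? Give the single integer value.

argmax_v P(W = v | obs) = 1

Enumerate traces; 768 have nonzero weight after conditioning:
  (Y=0, Z=0, V=0, W=0, U=2, X=3) weight 1/1764
  (Y=0, Z=0, V=0, W=0, U=3, X=3) weight 1/1764
  (Y=0, Z=0, V=0, W=0, U=4, X=3) weight 1/1764
  (Y=0, Z=0, V=0, W=0, U=5, X=3) weight 1/1764
  (Y=0, Z=0, V=0, W=1, U=2, X=2) weight 1/1764
  (Y=0, Z=0, V=0, W=1, U=2, X=4) weight 1/1764
  (Y=0, Z=0, V=0, W=1, U=3, X=2) weight 1/1764
  (Y=0, Z=0, V=0, W=1, U=3, X=4) weight 1/1764
  (Y=0, Z=0, V=0, W=2, U=2, X=3) weight 1/5292
  … 759 more
Group by W:
  weight(W=0) = 1/7
  weight(W=1) = 2/7
  weight(W=2) = 1/21
Total weight = 1/7 + 2/7 + 1/21 = 10/21
P(W=0 | obs) = 1/7 / 10/21 = 3/10
P(W=1 | obs) = 2/7 / 10/21 = 3/5
P(W=2 | obs) = 1/21 / 10/21 = 1/10
argmax = 1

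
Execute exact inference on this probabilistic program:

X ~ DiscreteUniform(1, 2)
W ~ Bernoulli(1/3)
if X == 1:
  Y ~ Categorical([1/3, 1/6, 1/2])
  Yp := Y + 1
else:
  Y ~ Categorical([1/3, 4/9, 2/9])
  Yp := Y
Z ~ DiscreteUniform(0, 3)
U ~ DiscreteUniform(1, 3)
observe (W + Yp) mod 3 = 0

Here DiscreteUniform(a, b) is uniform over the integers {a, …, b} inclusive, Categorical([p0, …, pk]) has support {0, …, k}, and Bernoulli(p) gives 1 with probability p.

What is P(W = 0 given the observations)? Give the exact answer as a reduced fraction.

Enumerate traces; 48 have nonzero weight after conditioning:
  (X=1, W=0, Y=2, Z=0, U=1) weight 1/72
  (X=1, W=0, Y=2, Z=0, U=2) weight 1/72
  (X=1, W=0, Y=2, Z=0, U=3) weight 1/72
  (X=1, W=0, Y=2, Z=1, U=1) weight 1/72
  (X=1, W=0, Y=2, Z=1, U=2) weight 1/72
  (X=1, W=0, Y=2, Z=1, U=3) weight 1/72
  (X=1, W=0, Y=2, Z=2, U=1) weight 1/72
  (X=1, W=0, Y=2, Z=2, U=2) weight 1/72
  (X=1, W=1, Y=1, Z=0, U=1) weight 1/432
  … 39 more
Group by W:
  weight(W=0) = 5/18
  weight(W=1) = 7/108
Total weight = 5/18 + 7/108 = 37/108
P(W=0 | obs) = 5/18 / 37/108 = 30/37
P(W=1 | obs) = 7/108 / 37/108 = 7/37

P(W = 0 | obs) = 30/37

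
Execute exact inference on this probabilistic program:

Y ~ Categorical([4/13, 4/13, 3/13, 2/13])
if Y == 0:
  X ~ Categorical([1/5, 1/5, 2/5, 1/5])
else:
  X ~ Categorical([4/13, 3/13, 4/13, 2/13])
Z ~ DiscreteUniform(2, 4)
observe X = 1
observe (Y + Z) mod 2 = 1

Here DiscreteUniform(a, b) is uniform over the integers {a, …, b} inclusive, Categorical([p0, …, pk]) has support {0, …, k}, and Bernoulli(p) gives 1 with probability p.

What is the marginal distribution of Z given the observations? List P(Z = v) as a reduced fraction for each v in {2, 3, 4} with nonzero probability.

P(Z=2) = 90/277, P(Z=3) = 97/277, P(Z=4) = 90/277

Enumerate traces; 6 have nonzero weight after conditioning:
  (Y=0, X=1, Z=3) weight 4/195
  (Y=1, X=1, Z=2) weight 4/169
  (Y=1, X=1, Z=4) weight 4/169
  (Y=2, X=1, Z=3) weight 3/169
  (Y=3, X=1, Z=2) weight 2/169
  (Y=3, X=1, Z=4) weight 2/169
Group by Z:
  weight(Z=2) = 6/169
  weight(Z=3) = 97/2535
  weight(Z=4) = 6/169
Total weight = 6/169 + 97/2535 + 6/169 = 277/2535
P(Z=2 | obs) = 6/169 / 277/2535 = 90/277
P(Z=3 | obs) = 97/2535 / 277/2535 = 97/277
P(Z=4 | obs) = 6/169 / 277/2535 = 90/277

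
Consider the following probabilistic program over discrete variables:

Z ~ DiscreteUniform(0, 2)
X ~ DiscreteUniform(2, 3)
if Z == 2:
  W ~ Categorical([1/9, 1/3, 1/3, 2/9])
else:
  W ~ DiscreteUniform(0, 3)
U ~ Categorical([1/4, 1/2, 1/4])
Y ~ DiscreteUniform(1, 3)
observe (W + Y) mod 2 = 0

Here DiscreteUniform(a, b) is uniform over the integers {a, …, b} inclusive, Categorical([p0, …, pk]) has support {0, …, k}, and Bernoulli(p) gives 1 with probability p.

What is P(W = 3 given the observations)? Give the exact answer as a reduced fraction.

Enumerate traces; 108 have nonzero weight after conditioning:
  (Z=0, X=2, W=0, U=0, Y=2) weight 1/288
  (Z=0, X=2, W=0, U=1, Y=2) weight 1/144
  (Z=0, X=2, W=0, U=2, Y=2) weight 1/288
  (Z=0, X=2, W=1, U=0, Y=1) weight 1/288
  (Z=0, X=2, W=1, U=0, Y=3) weight 1/288
  (Z=0, X=2, W=1, U=1, Y=1) weight 1/144
  (Z=0, X=2, W=1, U=1, Y=3) weight 1/144
  (Z=0, X=2, W=1, U=2, Y=1) weight 1/288
  (Z=0, X=2, W=2, U=0, Y=2) weight 1/288
  (Z=0, X=2, W=3, U=0, Y=1) weight 1/288
  … 98 more
Group by W:
  weight(W=0) = 11/162
  weight(W=1) = 5/27
  weight(W=2) = 5/54
  weight(W=3) = 13/81
Total weight = 11/162 + 5/27 + 5/54 + 13/81 = 41/81
P(W=0 | obs) = 11/162 / 41/81 = 11/82
P(W=1 | obs) = 5/27 / 41/81 = 15/41
P(W=2 | obs) = 5/54 / 41/81 = 15/82
P(W=3 | obs) = 13/81 / 41/81 = 13/41

P(W = 3 | obs) = 13/41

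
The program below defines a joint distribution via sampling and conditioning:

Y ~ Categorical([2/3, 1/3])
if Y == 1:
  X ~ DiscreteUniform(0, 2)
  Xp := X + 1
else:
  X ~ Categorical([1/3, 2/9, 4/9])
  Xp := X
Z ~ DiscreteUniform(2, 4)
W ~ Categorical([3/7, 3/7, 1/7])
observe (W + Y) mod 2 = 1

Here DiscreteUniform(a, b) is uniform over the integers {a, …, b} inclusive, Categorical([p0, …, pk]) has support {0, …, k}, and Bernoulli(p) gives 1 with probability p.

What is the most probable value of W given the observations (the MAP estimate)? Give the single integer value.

argmax_v P(W = v | obs) = 1

Enumerate traces; 27 have nonzero weight after conditioning:
  (Y=0, X=0, Z=2, W=1) weight 2/63
  (Y=0, X=0, Z=3, W=1) weight 2/63
  (Y=0, X=0, Z=4, W=1) weight 2/63
  (Y=0, X=1, Z=2, W=1) weight 4/189
  (Y=0, X=1, Z=3, W=1) weight 4/189
  (Y=0, X=1, Z=4, W=1) weight 4/189
  (Y=0, X=2, Z=2, W=1) weight 8/189
  (Y=0, X=2, Z=3, W=1) weight 8/189
  (Y=1, X=0, Z=2, W=0) weight 1/63
  (Y=1, X=0, Z=2, W=2) weight 1/189
  … 17 more
Group by W:
  weight(W=0) = 1/7
  weight(W=1) = 2/7
  weight(W=2) = 1/21
Total weight = 1/7 + 2/7 + 1/21 = 10/21
P(W=0 | obs) = 1/7 / 10/21 = 3/10
P(W=1 | obs) = 2/7 / 10/21 = 3/5
P(W=2 | obs) = 1/21 / 10/21 = 1/10
argmax = 1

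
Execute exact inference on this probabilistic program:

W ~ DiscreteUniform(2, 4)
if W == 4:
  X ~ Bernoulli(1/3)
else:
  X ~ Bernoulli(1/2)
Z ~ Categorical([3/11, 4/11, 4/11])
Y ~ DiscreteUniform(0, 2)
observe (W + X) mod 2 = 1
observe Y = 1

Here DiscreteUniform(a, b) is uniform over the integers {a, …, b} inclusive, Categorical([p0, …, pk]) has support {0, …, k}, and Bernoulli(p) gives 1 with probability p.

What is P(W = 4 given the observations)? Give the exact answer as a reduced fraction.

Enumerate traces; 9 have nonzero weight after conditioning:
  (W=2, X=1, Z=0, Y=1) weight 1/66
  (W=2, X=1, Z=1, Y=1) weight 2/99
  (W=2, X=1, Z=2, Y=1) weight 2/99
  (W=3, X=0, Z=0, Y=1) weight 1/66
  (W=3, X=0, Z=1, Y=1) weight 2/99
  (W=3, X=0, Z=2, Y=1) weight 2/99
  (W=4, X=1, Z=0, Y=1) weight 1/99
  (W=4, X=1, Z=1, Y=1) weight 4/297
  … 1 more
Group by W:
  weight(W=2) = 1/18
  weight(W=3) = 1/18
  weight(W=4) = 1/27
Total weight = 1/18 + 1/18 + 1/27 = 4/27
P(W=2 | obs) = 1/18 / 4/27 = 3/8
P(W=3 | obs) = 1/18 / 4/27 = 3/8
P(W=4 | obs) = 1/27 / 4/27 = 1/4

P(W = 4 | obs) = 1/4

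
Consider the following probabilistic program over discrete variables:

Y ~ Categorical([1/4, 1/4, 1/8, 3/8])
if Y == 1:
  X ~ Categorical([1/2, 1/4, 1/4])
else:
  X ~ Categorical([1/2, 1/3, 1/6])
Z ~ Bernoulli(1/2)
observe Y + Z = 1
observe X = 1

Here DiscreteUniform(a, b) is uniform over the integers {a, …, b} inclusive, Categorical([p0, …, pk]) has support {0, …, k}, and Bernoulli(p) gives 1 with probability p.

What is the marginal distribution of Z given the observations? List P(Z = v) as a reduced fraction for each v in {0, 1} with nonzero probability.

Enumerate traces; 2 have nonzero weight after conditioning:
  (Y=0, X=1, Z=1) weight 1/24
  (Y=1, X=1, Z=0) weight 1/32
Group by Z:
  weight(Z=0) = 1/32
  weight(Z=1) = 1/24
Total weight = 1/32 + 1/24 = 7/96
P(Z=0 | obs) = 1/32 / 7/96 = 3/7
P(Z=1 | obs) = 1/24 / 7/96 = 4/7

P(Z=0) = 3/7, P(Z=1) = 4/7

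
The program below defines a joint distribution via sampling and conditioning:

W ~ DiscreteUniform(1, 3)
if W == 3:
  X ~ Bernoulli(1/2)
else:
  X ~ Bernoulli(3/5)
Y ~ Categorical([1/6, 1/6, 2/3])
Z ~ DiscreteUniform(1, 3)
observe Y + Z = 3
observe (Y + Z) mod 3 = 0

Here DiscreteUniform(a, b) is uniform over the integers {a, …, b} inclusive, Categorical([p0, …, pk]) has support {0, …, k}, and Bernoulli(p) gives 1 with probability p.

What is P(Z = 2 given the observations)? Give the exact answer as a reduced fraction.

P(Z = 2 | obs) = 1/6

Enumerate traces; 18 have nonzero weight after conditioning:
  (W=1, X=0, Y=0, Z=3) weight 1/135
  (W=1, X=0, Y=1, Z=2) weight 1/135
  (W=1, X=0, Y=2, Z=1) weight 4/135
  (W=1, X=1, Y=0, Z=3) weight 1/90
  (W=1, X=1, Y=1, Z=2) weight 1/90
  (W=1, X=1, Y=2, Z=1) weight 2/45
  (W=2, X=0, Y=0, Z=3) weight 1/135
  (W=2, X=0, Y=1, Z=2) weight 1/135
  … 10 more
Group by Z:
  weight(Z=1) = 2/9
  weight(Z=2) = 1/18
  weight(Z=3) = 1/18
Total weight = 2/9 + 1/18 + 1/18 = 1/3
P(Z=1 | obs) = 2/9 / 1/3 = 2/3
P(Z=2 | obs) = 1/18 / 1/3 = 1/6
P(Z=3 | obs) = 1/18 / 1/3 = 1/6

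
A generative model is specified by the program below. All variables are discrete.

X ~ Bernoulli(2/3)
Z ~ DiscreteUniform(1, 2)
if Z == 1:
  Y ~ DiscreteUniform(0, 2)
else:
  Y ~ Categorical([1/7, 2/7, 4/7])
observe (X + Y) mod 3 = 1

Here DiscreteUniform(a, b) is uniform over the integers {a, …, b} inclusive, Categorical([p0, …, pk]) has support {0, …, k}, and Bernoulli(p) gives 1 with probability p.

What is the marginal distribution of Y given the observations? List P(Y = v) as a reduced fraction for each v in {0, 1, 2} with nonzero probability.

Enumerate traces; 4 have nonzero weight after conditioning:
  (X=0, Z=1, Y=1) weight 1/18
  (X=0, Z=2, Y=1) weight 1/21
  (X=1, Z=1, Y=0) weight 1/9
  (X=1, Z=2, Y=0) weight 1/21
Group by Y:
  weight(Y=0) = 10/63
  weight(Y=1) = 13/126
Total weight = 10/63 + 13/126 = 11/42
P(Y=0 | obs) = 10/63 / 11/42 = 20/33
P(Y=1 | obs) = 13/126 / 11/42 = 13/33

P(Y=0) = 20/33, P(Y=1) = 13/33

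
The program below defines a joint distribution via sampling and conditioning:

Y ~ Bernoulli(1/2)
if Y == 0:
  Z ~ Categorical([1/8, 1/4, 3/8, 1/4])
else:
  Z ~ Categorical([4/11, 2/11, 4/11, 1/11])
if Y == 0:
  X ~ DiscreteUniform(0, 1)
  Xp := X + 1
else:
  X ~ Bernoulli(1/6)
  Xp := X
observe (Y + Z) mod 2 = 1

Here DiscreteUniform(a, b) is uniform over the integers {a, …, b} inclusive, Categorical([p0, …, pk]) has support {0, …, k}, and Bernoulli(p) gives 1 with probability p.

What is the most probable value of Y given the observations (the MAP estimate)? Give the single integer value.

Enumerate traces; 8 have nonzero weight after conditioning:
  (Y=0, Z=1, X=0) weight 1/16
  (Y=0, Z=1, X=1) weight 1/16
  (Y=0, Z=3, X=0) weight 1/16
  (Y=0, Z=3, X=1) weight 1/16
  (Y=1, Z=0, X=0) weight 5/33
  (Y=1, Z=0, X=1) weight 1/33
  (Y=1, Z=2, X=0) weight 5/33
  (Y=1, Z=2, X=1) weight 1/33
Group by Y:
  weight(Y=0) = 1/4
  weight(Y=1) = 4/11
Total weight = 1/4 + 4/11 = 27/44
P(Y=0 | obs) = 1/4 / 27/44 = 11/27
P(Y=1 | obs) = 4/11 / 27/44 = 16/27
argmax = 1

argmax_v P(Y = v | obs) = 1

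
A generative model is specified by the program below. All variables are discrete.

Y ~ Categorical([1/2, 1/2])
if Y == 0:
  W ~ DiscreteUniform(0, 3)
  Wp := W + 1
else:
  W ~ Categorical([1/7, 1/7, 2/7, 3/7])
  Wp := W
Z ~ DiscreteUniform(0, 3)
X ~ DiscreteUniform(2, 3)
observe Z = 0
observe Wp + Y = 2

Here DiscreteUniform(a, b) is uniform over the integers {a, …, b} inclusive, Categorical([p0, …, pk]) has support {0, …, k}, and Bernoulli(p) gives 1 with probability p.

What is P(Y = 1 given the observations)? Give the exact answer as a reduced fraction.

Enumerate traces; 4 have nonzero weight after conditioning:
  (Y=0, W=1, Z=0, X=2) weight 1/64
  (Y=0, W=1, Z=0, X=3) weight 1/64
  (Y=1, W=1, Z=0, X=2) weight 1/112
  (Y=1, W=1, Z=0, X=3) weight 1/112
Group by Y:
  weight(Y=0) = 1/32
  weight(Y=1) = 1/56
Total weight = 1/32 + 1/56 = 11/224
P(Y=0 | obs) = 1/32 / 11/224 = 7/11
P(Y=1 | obs) = 1/56 / 11/224 = 4/11

P(Y = 1 | obs) = 4/11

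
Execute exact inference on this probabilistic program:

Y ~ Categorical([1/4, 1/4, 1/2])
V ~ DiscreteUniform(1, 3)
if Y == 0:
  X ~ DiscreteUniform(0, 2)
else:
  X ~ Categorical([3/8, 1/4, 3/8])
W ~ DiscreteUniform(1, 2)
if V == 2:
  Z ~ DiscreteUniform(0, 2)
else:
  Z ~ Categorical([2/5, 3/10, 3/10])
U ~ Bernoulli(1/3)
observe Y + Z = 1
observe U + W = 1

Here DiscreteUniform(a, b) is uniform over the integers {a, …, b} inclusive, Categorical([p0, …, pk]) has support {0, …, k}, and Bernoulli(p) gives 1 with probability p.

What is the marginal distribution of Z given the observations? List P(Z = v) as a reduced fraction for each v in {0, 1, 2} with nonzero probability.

P(Z=0) = 17/31, P(Z=1) = 14/31

Enumerate traces; 18 have nonzero weight after conditioning:
  (Y=0, V=1, X=0, W=1, Z=1, U=0) weight 1/360
  (Y=0, V=1, X=1, W=1, Z=1, U=0) weight 1/360
  (Y=0, V=1, X=2, W=1, Z=1, U=0) weight 1/360
  (Y=0, V=2, X=0, W=1, Z=1, U=0) weight 1/324
  (Y=0, V=2, X=1, W=1, Z=1, U=0) weight 1/324
  (Y=0, V=2, X=2, W=1, Z=1, U=0) weight 1/324
  (Y=0, V=3, X=0, W=1, Z=1, U=0) weight 1/360
  (Y=0, V=3, X=1, W=1, Z=1, U=0) weight 1/360
  (Y=1, V=1, X=0, W=1, Z=0, U=0) weight 1/240
  … 9 more
Group by Z:
  weight(Z=0) = 17/540
  weight(Z=1) = 7/270
Total weight = 17/540 + 7/270 = 31/540
P(Z=0 | obs) = 17/540 / 31/540 = 17/31
P(Z=1 | obs) = 7/270 / 31/540 = 14/31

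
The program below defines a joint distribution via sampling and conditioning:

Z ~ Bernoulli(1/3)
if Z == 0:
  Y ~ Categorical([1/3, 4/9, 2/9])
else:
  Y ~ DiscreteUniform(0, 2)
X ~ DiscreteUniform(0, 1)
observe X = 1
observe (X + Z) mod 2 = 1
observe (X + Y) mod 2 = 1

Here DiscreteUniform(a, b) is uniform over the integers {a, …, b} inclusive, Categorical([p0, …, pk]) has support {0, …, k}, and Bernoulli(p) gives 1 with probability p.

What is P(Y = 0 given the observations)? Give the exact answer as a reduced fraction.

Enumerate traces; 2 have nonzero weight after conditioning:
  (Z=0, Y=0, X=1) weight 1/9
  (Z=0, Y=2, X=1) weight 2/27
Group by Y:
  weight(Y=0) = 1/9
  weight(Y=2) = 2/27
Total weight = 1/9 + 2/27 = 5/27
P(Y=0 | obs) = 1/9 / 5/27 = 3/5
P(Y=2 | obs) = 2/27 / 5/27 = 2/5

P(Y = 0 | obs) = 3/5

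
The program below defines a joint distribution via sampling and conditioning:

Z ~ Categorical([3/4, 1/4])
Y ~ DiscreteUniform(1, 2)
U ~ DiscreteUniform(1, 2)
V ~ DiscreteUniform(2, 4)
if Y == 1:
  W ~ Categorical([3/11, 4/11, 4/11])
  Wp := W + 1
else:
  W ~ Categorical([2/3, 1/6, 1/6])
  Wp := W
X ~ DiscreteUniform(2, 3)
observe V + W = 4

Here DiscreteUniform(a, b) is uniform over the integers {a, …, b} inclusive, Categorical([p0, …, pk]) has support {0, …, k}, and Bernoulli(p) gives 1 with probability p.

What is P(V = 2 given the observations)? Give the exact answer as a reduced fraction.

Enumerate traces; 48 have nonzero weight after conditioning:
  (Z=0, Y=1, U=1, V=2, W=2, X=2) weight 1/88
  (Z=0, Y=1, U=1, V=2, W=2, X=3) weight 1/88
  (Z=0, Y=1, U=1, V=3, W=1, X=2) weight 1/88
  (Z=0, Y=1, U=1, V=3, W=1, X=3) weight 1/88
  (Z=0, Y=1, U=1, V=4, W=0, X=2) weight 3/352
  (Z=0, Y=1, U=1, V=4, W=0, X=3) weight 3/352
  (Z=0, Y=1, U=2, V=2, W=2, X=2) weight 1/88
  (Z=0, Y=1, U=2, V=2, W=2, X=3) weight 1/88
  … 40 more
Group by V:
  weight(V=2) = 35/396
  weight(V=3) = 35/396
  weight(V=4) = 31/198
Total weight = 35/396 + 35/396 + 31/198 = 1/3
P(V=2 | obs) = 35/396 / 1/3 = 35/132
P(V=3 | obs) = 35/396 / 1/3 = 35/132
P(V=4 | obs) = 31/198 / 1/3 = 31/66

P(V = 2 | obs) = 35/132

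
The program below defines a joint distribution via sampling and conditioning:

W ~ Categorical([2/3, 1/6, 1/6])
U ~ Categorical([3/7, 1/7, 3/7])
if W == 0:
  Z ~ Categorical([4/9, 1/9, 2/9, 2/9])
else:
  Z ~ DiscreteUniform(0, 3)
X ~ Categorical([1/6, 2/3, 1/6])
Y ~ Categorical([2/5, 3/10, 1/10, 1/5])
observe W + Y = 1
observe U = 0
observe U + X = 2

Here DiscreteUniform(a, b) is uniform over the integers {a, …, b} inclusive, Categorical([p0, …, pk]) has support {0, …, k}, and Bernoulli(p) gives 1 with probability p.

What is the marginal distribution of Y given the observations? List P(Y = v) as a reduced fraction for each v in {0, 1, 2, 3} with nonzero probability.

Enumerate traces; 8 have nonzero weight after conditioning:
  (W=0, U=0, Z=0, X=2, Y=1) weight 2/315
  (W=0, U=0, Z=1, X=2, Y=1) weight 1/630
  (W=0, U=0, Z=2, X=2, Y=1) weight 1/315
  (W=0, U=0, Z=3, X=2, Y=1) weight 1/315
  (W=1, U=0, Z=0, X=2, Y=0) weight 1/840
  (W=1, U=0, Z=1, X=2, Y=0) weight 1/840
  (W=1, U=0, Z=2, X=2, Y=0) weight 1/840
  (W=1, U=0, Z=3, X=2, Y=0) weight 1/840
Group by Y:
  weight(Y=0) = 1/210
  weight(Y=1) = 1/70
Total weight = 1/210 + 1/70 = 2/105
P(Y=0 | obs) = 1/210 / 2/105 = 1/4
P(Y=1 | obs) = 1/70 / 2/105 = 3/4

P(Y=0) = 1/4, P(Y=1) = 3/4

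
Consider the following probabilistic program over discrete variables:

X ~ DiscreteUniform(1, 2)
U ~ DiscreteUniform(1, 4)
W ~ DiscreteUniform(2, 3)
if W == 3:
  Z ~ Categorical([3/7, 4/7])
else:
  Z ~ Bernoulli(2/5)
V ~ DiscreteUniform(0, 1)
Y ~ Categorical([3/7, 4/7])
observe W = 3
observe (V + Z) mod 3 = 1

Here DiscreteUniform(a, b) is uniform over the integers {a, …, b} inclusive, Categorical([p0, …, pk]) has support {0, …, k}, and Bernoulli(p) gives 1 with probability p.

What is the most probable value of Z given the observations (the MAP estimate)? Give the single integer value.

Enumerate traces; 32 have nonzero weight after conditioning:
  (X=1, U=1, W=3, Z=0, V=1, Y=0) weight 9/1568
  (X=1, U=1, W=3, Z=0, V=1, Y=1) weight 3/392
  (X=1, U=1, W=3, Z=1, V=0, Y=0) weight 3/392
  (X=1, U=1, W=3, Z=1, V=0, Y=1) weight 1/98
  (X=1, U=2, W=3, Z=0, V=1, Y=0) weight 9/1568
  (X=1, U=2, W=3, Z=0, V=1, Y=1) weight 3/392
  (X=1, U=2, W=3, Z=1, V=0, Y=0) weight 3/392
  (X=1, U=2, W=3, Z=1, V=0, Y=1) weight 1/98
  … 24 more
Group by Z:
  weight(Z=0) = 3/28
  weight(Z=1) = 1/7
Total weight = 3/28 + 1/7 = 1/4
P(Z=0 | obs) = 3/28 / 1/4 = 3/7
P(Z=1 | obs) = 1/7 / 1/4 = 4/7
argmax = 1

argmax_v P(Z = v | obs) = 1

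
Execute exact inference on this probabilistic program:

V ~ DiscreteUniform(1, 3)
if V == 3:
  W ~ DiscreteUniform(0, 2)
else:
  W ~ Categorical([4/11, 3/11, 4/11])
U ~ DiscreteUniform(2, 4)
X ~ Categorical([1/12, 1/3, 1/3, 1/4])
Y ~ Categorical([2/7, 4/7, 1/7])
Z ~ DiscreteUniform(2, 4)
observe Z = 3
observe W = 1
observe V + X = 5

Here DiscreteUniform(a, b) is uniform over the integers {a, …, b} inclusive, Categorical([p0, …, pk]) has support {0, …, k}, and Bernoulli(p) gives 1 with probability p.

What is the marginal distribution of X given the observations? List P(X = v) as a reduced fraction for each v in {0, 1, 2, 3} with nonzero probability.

P(X=2) = 44/71, P(X=3) = 27/71

Enumerate traces; 18 have nonzero weight after conditioning:
  (V=2, W=1, U=2, X=3, Y=0, Z=3) weight 1/1386
  (V=2, W=1, U=2, X=3, Y=1, Z=3) weight 1/693
  (V=2, W=1, U=2, X=3, Y=2, Z=3) weight 1/2772
  (V=2, W=1, U=3, X=3, Y=0, Z=3) weight 1/1386
  (V=2, W=1, U=3, X=3, Y=1, Z=3) weight 1/693
  (V=2, W=1, U=3, X=3, Y=2, Z=3) weight 1/2772
  (V=2, W=1, U=4, X=3, Y=0, Z=3) weight 1/1386
  (V=2, W=1, U=4, X=3, Y=1, Z=3) weight 1/693
  (V=3, W=1, U=2, X=2, Y=0, Z=3) weight 2/1701
  … 9 more
Group by X:
  weight(X=2) = 1/81
  weight(X=3) = 1/132
Total weight = 1/81 + 1/132 = 71/3564
P(X=2 | obs) = 1/81 / 71/3564 = 44/71
P(X=3 | obs) = 1/132 / 71/3564 = 27/71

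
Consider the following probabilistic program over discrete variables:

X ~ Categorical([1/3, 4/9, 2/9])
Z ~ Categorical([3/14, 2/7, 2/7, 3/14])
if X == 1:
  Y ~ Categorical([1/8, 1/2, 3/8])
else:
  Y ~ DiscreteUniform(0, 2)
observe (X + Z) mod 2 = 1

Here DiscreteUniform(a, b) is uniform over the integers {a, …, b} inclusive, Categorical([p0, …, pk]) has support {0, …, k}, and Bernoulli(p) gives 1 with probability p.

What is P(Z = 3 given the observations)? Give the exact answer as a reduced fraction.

Enumerate traces; 18 have nonzero weight after conditioning:
  (X=0, Z=1, Y=0) weight 2/63
  (X=0, Z=1, Y=1) weight 2/63
  (X=0, Z=1, Y=2) weight 2/63
  (X=0, Z=3, Y=0) weight 1/42
  (X=0, Z=3, Y=1) weight 1/42
  (X=0, Z=3, Y=2) weight 1/42
  (X=1, Z=0, Y=0) weight 1/84
  (X=1, Z=0, Y=1) weight 1/21
  (X=1, Z=2, Y=0) weight 1/63
  … 9 more
Group by Z:
  weight(Z=0) = 2/21
  weight(Z=1) = 10/63
  weight(Z=2) = 8/63
  weight(Z=3) = 5/42
Total weight = 2/21 + 10/63 + 8/63 + 5/42 = 1/2
P(Z=0 | obs) = 2/21 / 1/2 = 4/21
P(Z=1 | obs) = 10/63 / 1/2 = 20/63
P(Z=2 | obs) = 8/63 / 1/2 = 16/63
P(Z=3 | obs) = 5/42 / 1/2 = 5/21

P(Z = 3 | obs) = 5/21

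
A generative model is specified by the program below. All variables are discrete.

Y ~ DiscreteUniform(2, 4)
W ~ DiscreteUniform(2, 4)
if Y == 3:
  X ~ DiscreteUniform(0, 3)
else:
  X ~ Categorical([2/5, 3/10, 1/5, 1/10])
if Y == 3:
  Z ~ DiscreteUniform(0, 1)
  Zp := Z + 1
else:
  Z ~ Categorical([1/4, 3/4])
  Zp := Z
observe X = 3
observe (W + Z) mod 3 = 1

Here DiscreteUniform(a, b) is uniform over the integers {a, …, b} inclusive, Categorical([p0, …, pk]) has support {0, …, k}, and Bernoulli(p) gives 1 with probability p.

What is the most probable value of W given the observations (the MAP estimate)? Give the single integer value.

Enumerate traces; 6 have nonzero weight after conditioning:
  (Y=2, W=3, X=3, Z=1) weight 1/120
  (Y=2, W=4, X=3, Z=0) weight 1/360
  (Y=3, W=3, X=3, Z=1) weight 1/72
  (Y=3, W=4, X=3, Z=0) weight 1/72
  (Y=4, W=3, X=3, Z=1) weight 1/120
  (Y=4, W=4, X=3, Z=0) weight 1/360
Group by W:
  weight(W=3) = 11/360
  weight(W=4) = 7/360
Total weight = 11/360 + 7/360 = 1/20
P(W=3 | obs) = 11/360 / 1/20 = 11/18
P(W=4 | obs) = 7/360 / 1/20 = 7/18
argmax = 3

argmax_v P(W = v | obs) = 3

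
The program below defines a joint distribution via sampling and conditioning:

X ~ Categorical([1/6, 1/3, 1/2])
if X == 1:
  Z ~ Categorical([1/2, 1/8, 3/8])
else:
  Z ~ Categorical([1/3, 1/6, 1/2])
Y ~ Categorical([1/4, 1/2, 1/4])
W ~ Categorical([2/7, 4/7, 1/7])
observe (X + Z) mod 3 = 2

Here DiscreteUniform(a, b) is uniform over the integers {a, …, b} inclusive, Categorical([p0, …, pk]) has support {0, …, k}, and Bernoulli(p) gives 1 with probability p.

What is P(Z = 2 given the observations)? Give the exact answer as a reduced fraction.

Enumerate traces; 27 have nonzero weight after conditioning:
  (X=0, Z=2, Y=0, W=0) weight 1/168
  (X=0, Z=2, Y=0, W=1) weight 1/84
  (X=0, Z=2, Y=0, W=2) weight 1/336
  (X=0, Z=2, Y=1, W=0) weight 1/84
  (X=0, Z=2, Y=1, W=1) weight 1/42
  (X=0, Z=2, Y=1, W=2) weight 1/168
  (X=0, Z=2, Y=2, W=0) weight 1/168
  (X=0, Z=2, Y=2, W=1) weight 1/84
  (X=1, Z=1, Y=0, W=0) weight 1/336
  (X=2, Z=0, Y=0, W=0) weight 1/84
  … 17 more
Group by Z:
  weight(Z=0) = 1/6
  weight(Z=1) = 1/24
  weight(Z=2) = 1/12
Total weight = 1/6 + 1/24 + 1/12 = 7/24
P(Z=0 | obs) = 1/6 / 7/24 = 4/7
P(Z=1 | obs) = 1/24 / 7/24 = 1/7
P(Z=2 | obs) = 1/12 / 7/24 = 2/7

P(Z = 2 | obs) = 2/7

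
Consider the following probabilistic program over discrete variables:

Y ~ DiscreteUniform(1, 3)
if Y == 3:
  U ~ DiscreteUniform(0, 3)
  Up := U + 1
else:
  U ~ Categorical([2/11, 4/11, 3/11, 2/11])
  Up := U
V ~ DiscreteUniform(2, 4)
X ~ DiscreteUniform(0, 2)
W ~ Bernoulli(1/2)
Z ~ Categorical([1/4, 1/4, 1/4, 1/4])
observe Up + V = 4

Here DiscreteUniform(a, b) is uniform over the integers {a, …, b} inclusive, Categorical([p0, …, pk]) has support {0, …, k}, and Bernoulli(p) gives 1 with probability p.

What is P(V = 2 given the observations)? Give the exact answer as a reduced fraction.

Enumerate traces; 192 have nonzero weight after conditioning:
  (Y=1, U=0, V=4, X=0, W=0, Z=0) weight 1/1188
  (Y=1, U=0, V=4, X=0, W=0, Z=1) weight 1/1188
  (Y=1, U=0, V=4, X=0, W=0, Z=2) weight 1/1188
  (Y=1, U=0, V=4, X=0, W=0, Z=3) weight 1/1188
  (Y=1, U=0, V=4, X=0, W=1, Z=0) weight 1/1188
  (Y=1, U=0, V=4, X=0, W=1, Z=1) weight 1/1188
  (Y=1, U=0, V=4, X=0, W=1, Z=2) weight 1/1188
  (Y=1, U=0, V=4, X=0, W=1, Z=3) weight 1/1188
  (Y=1, U=1, V=3, X=0, W=0, Z=0) weight 1/594
  (Y=1, U=2, V=2, X=0, W=0, Z=0) weight 1/792
  … 182 more
Group by V:
  weight(V=2) = 35/396
  weight(V=3) = 43/396
  weight(V=4) = 4/99
Total weight = 35/396 + 43/396 + 4/99 = 47/198
P(V=2 | obs) = 35/396 / 47/198 = 35/94
P(V=3 | obs) = 43/396 / 47/198 = 43/94
P(V=4 | obs) = 4/99 / 47/198 = 8/47

P(V = 2 | obs) = 35/94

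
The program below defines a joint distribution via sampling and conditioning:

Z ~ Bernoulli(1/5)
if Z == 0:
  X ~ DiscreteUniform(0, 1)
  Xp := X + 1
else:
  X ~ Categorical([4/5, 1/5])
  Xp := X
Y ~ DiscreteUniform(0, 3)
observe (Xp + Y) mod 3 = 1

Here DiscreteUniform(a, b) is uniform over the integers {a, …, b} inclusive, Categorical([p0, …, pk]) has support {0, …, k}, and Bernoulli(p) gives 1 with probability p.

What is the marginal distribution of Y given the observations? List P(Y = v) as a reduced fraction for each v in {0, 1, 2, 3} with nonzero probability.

Enumerate traces; 6 have nonzero weight after conditioning:
  (Z=0, X=0, Y=0) weight 1/10
  (Z=0, X=0, Y=3) weight 1/10
  (Z=0, X=1, Y=2) weight 1/10
  (Z=1, X=0, Y=1) weight 1/25
  (Z=1, X=1, Y=0) weight 1/100
  (Z=1, X=1, Y=3) weight 1/100
Group by Y:
  weight(Y=0) = 11/100
  weight(Y=1) = 1/25
  weight(Y=2) = 1/10
  weight(Y=3) = 11/100
Total weight = 11/100 + 1/25 + 1/10 + 11/100 = 9/25
P(Y=0 | obs) = 11/100 / 9/25 = 11/36
P(Y=1 | obs) = 1/25 / 9/25 = 1/9
P(Y=2 | obs) = 1/10 / 9/25 = 5/18
P(Y=3 | obs) = 11/100 / 9/25 = 11/36

P(Y=0) = 11/36, P(Y=1) = 1/9, P(Y=2) = 5/18, P(Y=3) = 11/36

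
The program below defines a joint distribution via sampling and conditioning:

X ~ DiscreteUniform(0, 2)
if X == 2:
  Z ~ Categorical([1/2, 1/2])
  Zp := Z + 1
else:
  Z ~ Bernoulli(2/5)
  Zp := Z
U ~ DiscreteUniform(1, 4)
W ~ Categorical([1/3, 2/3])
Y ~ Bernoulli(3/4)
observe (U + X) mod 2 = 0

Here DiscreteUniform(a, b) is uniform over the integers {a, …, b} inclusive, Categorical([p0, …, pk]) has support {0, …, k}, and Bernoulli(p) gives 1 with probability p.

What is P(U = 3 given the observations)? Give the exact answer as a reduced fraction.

P(U = 3 | obs) = 1/6

Enumerate traces; 48 have nonzero weight after conditioning:
  (X=0, Z=0, U=2, W=0, Y=0) weight 1/240
  (X=0, Z=0, U=2, W=0, Y=1) weight 1/80
  (X=0, Z=0, U=2, W=1, Y=0) weight 1/120
  (X=0, Z=0, U=2, W=1, Y=1) weight 1/40
  (X=0, Z=0, U=4, W=0, Y=0) weight 1/240
  (X=0, Z=0, U=4, W=0, Y=1) weight 1/80
  (X=0, Z=0, U=4, W=1, Y=0) weight 1/120
  (X=0, Z=0, U=4, W=1, Y=1) weight 1/40
  (X=1, Z=0, U=1, W=0, Y=0) weight 1/240
  (X=1, Z=0, U=3, W=0, Y=0) weight 1/240
  … 38 more
Group by U:
  weight(U=1) = 1/12
  weight(U=2) = 1/6
  weight(U=3) = 1/12
  weight(U=4) = 1/6
Total weight = 1/12 + 1/6 + 1/12 + 1/6 = 1/2
P(U=1 | obs) = 1/12 / 1/2 = 1/6
P(U=2 | obs) = 1/6 / 1/2 = 1/3
P(U=3 | obs) = 1/12 / 1/2 = 1/6
P(U=4 | obs) = 1/6 / 1/2 = 1/3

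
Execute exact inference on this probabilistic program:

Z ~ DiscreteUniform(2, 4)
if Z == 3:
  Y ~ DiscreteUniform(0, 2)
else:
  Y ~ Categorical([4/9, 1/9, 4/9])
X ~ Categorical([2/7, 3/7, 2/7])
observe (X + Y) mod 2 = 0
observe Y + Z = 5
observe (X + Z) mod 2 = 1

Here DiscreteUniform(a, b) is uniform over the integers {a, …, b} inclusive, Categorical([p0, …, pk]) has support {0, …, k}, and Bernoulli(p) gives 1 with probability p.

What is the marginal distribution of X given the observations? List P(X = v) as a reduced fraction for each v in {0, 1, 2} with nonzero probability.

Enumerate traces; 3 have nonzero weight after conditioning:
  (Z=3, Y=2, X=0) weight 2/63
  (Z=3, Y=2, X=2) weight 2/63
  (Z=4, Y=1, X=1) weight 1/63
Group by X:
  weight(X=0) = 2/63
  weight(X=1) = 1/63
  weight(X=2) = 2/63
Total weight = 2/63 + 1/63 + 2/63 = 5/63
P(X=0 | obs) = 2/63 / 5/63 = 2/5
P(X=1 | obs) = 1/63 / 5/63 = 1/5
P(X=2 | obs) = 2/63 / 5/63 = 2/5

P(X=0) = 2/5, P(X=1) = 1/5, P(X=2) = 2/5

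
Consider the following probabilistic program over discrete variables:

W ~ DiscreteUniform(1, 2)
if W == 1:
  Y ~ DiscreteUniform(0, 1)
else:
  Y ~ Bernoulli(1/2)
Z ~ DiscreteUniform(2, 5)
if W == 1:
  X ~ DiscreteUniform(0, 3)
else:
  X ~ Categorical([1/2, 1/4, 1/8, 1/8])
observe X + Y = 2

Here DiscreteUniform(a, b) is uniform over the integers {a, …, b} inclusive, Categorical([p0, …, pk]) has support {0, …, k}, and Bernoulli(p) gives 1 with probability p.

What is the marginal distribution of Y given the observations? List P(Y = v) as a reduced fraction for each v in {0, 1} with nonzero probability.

Enumerate traces; 16 have nonzero weight after conditioning:
  (W=1, Y=0, Z=2, X=2) weight 1/64
  (W=1, Y=0, Z=3, X=2) weight 1/64
  (W=1, Y=0, Z=4, X=2) weight 1/64
  (W=1, Y=0, Z=5, X=2) weight 1/64
  (W=1, Y=1, Z=2, X=1) weight 1/64
  (W=1, Y=1, Z=3, X=1) weight 1/64
  (W=1, Y=1, Z=4, X=1) weight 1/64
  (W=1, Y=1, Z=5, X=1) weight 1/64
  … 8 more
Group by Y:
  weight(Y=0) = 3/32
  weight(Y=1) = 1/8
Total weight = 3/32 + 1/8 = 7/32
P(Y=0 | obs) = 3/32 / 7/32 = 3/7
P(Y=1 | obs) = 1/8 / 7/32 = 4/7

P(Y=0) = 3/7, P(Y=1) = 4/7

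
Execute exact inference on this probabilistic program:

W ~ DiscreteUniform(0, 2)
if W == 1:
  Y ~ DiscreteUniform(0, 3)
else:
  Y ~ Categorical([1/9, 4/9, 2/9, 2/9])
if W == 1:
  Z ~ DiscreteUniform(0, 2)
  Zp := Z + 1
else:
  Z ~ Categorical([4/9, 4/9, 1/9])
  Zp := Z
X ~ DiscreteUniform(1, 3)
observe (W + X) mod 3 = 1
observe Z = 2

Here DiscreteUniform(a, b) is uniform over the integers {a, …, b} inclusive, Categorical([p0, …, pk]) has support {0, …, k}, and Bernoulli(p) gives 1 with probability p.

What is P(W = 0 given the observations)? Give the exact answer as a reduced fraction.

P(W = 0 | obs) = 1/5

Enumerate traces; 12 have nonzero weight after conditioning:
  (W=0, Y=0, Z=2, X=1) weight 1/729
  (W=0, Y=1, Z=2, X=1) weight 4/729
  (W=0, Y=2, Z=2, X=1) weight 2/729
  (W=0, Y=3, Z=2, X=1) weight 2/729
  (W=1, Y=0, Z=2, X=3) weight 1/108
  (W=1, Y=1, Z=2, X=3) weight 1/108
  (W=1, Y=2, Z=2, X=3) weight 1/108
  (W=1, Y=3, Z=2, X=3) weight 1/108
  (W=2, Y=0, Z=2, X=2) weight 1/729
  … 3 more
Group by W:
  weight(W=0) = 1/81
  weight(W=1) = 1/27
  weight(W=2) = 1/81
Total weight = 1/81 + 1/27 + 1/81 = 5/81
P(W=0 | obs) = 1/81 / 5/81 = 1/5
P(W=1 | obs) = 1/27 / 5/81 = 3/5
P(W=2 | obs) = 1/81 / 5/81 = 1/5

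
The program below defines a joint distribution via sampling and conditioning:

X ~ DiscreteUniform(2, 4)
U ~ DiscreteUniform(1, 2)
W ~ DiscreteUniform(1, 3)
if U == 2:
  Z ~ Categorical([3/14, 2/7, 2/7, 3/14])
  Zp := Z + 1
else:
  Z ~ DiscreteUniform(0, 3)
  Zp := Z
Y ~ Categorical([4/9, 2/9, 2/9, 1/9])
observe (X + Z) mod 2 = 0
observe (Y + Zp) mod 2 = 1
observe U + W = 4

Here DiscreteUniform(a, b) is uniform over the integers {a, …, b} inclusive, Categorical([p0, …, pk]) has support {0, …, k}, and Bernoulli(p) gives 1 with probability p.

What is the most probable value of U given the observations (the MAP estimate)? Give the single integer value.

Enumerate traces; 24 have nonzero weight after conditioning:
  (X=2, U=1, W=3, Z=0, Y=1) weight 1/324
  (X=2, U=1, W=3, Z=0, Y=3) weight 1/648
  (X=2, U=1, W=3, Z=2, Y=1) weight 1/324
  (X=2, U=1, W=3, Z=2, Y=3) weight 1/648
  (X=2, U=2, W=2, Z=0, Y=0) weight 1/189
  (X=2, U=2, W=2, Z=0, Y=2) weight 1/378
  (X=2, U=2, W=2, Z=2, Y=0) weight 4/567
  (X=2, U=2, W=2, Z=2, Y=2) weight 2/567
  … 16 more
Group by U:
  weight(U=1) = 1/27
  weight(U=2) = 5/108
Total weight = 1/27 + 5/108 = 1/12
P(U=1 | obs) = 1/27 / 1/12 = 4/9
P(U=2 | obs) = 5/108 / 1/12 = 5/9
argmax = 2

argmax_v P(U = v | obs) = 2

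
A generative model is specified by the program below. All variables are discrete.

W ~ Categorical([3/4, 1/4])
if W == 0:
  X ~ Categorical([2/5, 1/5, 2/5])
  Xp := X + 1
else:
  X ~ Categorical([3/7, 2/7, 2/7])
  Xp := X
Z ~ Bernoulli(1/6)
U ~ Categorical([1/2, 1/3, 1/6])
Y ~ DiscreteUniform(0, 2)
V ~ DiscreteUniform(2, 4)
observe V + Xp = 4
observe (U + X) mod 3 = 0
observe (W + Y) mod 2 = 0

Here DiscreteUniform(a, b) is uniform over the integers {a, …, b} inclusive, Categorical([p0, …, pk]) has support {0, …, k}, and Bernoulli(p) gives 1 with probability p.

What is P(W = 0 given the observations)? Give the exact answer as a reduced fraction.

P(W = 0 | obs) = 98/123

Enumerate traces; 14 have nonzero weight after conditioning:
  (W=0, X=0, Z=0, U=0, Y=0, V=3) weight 1/72
  (W=0, X=0, Z=0, U=0, Y=2, V=3) weight 1/72
  (W=0, X=0, Z=1, U=0, Y=0, V=3) weight 1/360
  (W=0, X=0, Z=1, U=0, Y=2, V=3) weight 1/360
  (W=0, X=1, Z=0, U=2, Y=0, V=2) weight 1/432
  (W=0, X=1, Z=0, U=2, Y=2, V=2) weight 1/432
  (W=0, X=1, Z=1, U=2, Y=0, V=2) weight 1/2160
  (W=0, X=1, Z=1, U=2, Y=2, V=2) weight 1/2160
  (W=1, X=0, Z=0, U=0, Y=1, V=4) weight 5/1008
  … 5 more
Group by W:
  weight(W=0) = 7/180
  weight(W=1) = 5/504
Total weight = 7/180 + 5/504 = 41/840
P(W=0 | obs) = 7/180 / 41/840 = 98/123
P(W=1 | obs) = 5/504 / 41/840 = 25/123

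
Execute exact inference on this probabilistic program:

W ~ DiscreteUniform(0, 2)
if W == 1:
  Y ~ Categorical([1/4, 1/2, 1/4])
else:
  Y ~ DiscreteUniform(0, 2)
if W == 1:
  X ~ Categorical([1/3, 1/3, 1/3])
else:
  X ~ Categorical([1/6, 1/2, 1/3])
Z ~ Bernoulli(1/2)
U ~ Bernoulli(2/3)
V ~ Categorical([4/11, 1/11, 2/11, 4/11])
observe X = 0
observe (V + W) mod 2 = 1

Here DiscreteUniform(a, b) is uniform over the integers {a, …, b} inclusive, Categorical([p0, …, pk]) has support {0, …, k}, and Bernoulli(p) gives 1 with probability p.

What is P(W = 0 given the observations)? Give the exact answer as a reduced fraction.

Enumerate traces; 72 have nonzero weight after conditioning:
  (W=0, Y=0, X=0, Z=0, U=0, V=1) weight 1/3564
  (W=0, Y=0, X=0, Z=0, U=0, V=3) weight 1/891
  (W=0, Y=0, X=0, Z=0, U=1, V=1) weight 1/1782
  (W=0, Y=0, X=0, Z=0, U=1, V=3) weight 2/891
  (W=0, Y=0, X=0, Z=1, U=0, V=1) weight 1/3564
  (W=0, Y=0, X=0, Z=1, U=0, V=3) weight 1/891
  (W=0, Y=0, X=0, Z=1, U=1, V=1) weight 1/1782
  (W=0, Y=0, X=0, Z=1, U=1, V=3) weight 2/891
  (W=1, Y=0, X=0, Z=0, U=0, V=0) weight 1/594
  (W=2, Y=0, X=0, Z=0, U=0, V=1) weight 1/3564
  … 62 more
Group by W:
  weight(W=0) = 5/198
  weight(W=1) = 2/33
  weight(W=2) = 5/198
Total weight = 5/198 + 2/33 + 5/198 = 1/9
P(W=0 | obs) = 5/198 / 1/9 = 5/22
P(W=1 | obs) = 2/33 / 1/9 = 6/11
P(W=2 | obs) = 5/198 / 1/9 = 5/22

P(W = 0 | obs) = 5/22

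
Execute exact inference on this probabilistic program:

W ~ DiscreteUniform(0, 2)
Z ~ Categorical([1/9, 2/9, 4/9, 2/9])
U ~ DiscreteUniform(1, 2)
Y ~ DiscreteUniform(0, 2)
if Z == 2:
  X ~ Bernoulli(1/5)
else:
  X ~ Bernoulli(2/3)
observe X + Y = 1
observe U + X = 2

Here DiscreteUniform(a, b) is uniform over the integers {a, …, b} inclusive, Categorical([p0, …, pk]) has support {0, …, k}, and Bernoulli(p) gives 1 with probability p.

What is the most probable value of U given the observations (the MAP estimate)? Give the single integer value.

Enumerate traces; 24 have nonzero weight after conditioning:
  (W=0, Z=0, U=1, Y=0, X=1) weight 1/243
  (W=0, Z=0, U=2, Y=1, X=0) weight 1/486
  (W=0, Z=1, U=1, Y=0, X=1) weight 2/243
  (W=0, Z=1, U=2, Y=1, X=0) weight 1/243
  (W=0, Z=2, U=1, Y=0, X=1) weight 2/405
  (W=0, Z=2, U=2, Y=1, X=0) weight 8/405
  (W=0, Z=3, U=1, Y=0, X=1) weight 2/243
  (W=0, Z=3, U=2, Y=1, X=0) weight 1/243
  … 16 more
Group by U:
  weight(U=1) = 31/405
  weight(U=2) = 73/810
Total weight = 31/405 + 73/810 = 1/6
P(U=1 | obs) = 31/405 / 1/6 = 62/135
P(U=2 | obs) = 73/810 / 1/6 = 73/135
argmax = 2

argmax_v P(U = v | obs) = 2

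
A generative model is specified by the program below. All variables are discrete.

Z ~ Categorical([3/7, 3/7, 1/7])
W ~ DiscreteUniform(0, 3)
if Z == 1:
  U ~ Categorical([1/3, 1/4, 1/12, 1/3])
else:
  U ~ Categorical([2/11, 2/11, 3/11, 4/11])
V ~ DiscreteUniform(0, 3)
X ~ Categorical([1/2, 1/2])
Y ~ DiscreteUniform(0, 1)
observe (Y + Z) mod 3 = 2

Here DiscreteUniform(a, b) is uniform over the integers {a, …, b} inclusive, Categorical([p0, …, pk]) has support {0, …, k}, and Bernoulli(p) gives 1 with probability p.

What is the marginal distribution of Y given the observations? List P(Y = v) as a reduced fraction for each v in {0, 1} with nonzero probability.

Enumerate traces; 256 have nonzero weight after conditioning:
  (Z=1, W=0, U=0, V=0, X=0, Y=1) weight 1/448
  (Z=1, W=0, U=0, V=0, X=1, Y=1) weight 1/448
  (Z=1, W=0, U=0, V=1, X=0, Y=1) weight 1/448
  (Z=1, W=0, U=0, V=1, X=1, Y=1) weight 1/448
  (Z=1, W=0, U=0, V=2, X=0, Y=1) weight 1/448
  (Z=1, W=0, U=0, V=2, X=1, Y=1) weight 1/448
  (Z=1, W=0, U=0, V=3, X=0, Y=1) weight 1/448
  (Z=1, W=0, U=0, V=3, X=1, Y=1) weight 1/448
  (Z=2, W=0, U=0, V=0, X=0, Y=0) weight 1/2464
  … 247 more
Group by Y:
  weight(Y=0) = 1/14
  weight(Y=1) = 3/14
Total weight = 1/14 + 3/14 = 2/7
P(Y=0 | obs) = 1/14 / 2/7 = 1/4
P(Y=1 | obs) = 3/14 / 2/7 = 3/4

P(Y=0) = 1/4, P(Y=1) = 3/4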